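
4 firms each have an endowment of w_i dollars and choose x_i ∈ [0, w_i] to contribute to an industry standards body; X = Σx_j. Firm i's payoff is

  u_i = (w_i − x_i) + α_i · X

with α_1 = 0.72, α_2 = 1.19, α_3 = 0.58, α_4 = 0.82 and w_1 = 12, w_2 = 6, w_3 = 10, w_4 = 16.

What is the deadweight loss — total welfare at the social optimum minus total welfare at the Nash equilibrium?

∂u_i/∂x_i = α_i − 1, so firm i contributes w_i if α_i > 1, else 0.
α_i > 1 for i ∈ {2}; NE contributions (0, 6, 0, 0), X = 6.
W^NE = Σw_i − X^NE + (Σα_i)·X^NE = 44 + 2.31·6 = 57.86.
Planner: ∂(Σu_j)/∂x_i = Σα_j − 1 = 2.31 > 0, so everyone contributes w_i; X^SO = 44, W^SO = 44 + 2.31·44 = 145.64.
Deadweight loss = 87.78.

87.78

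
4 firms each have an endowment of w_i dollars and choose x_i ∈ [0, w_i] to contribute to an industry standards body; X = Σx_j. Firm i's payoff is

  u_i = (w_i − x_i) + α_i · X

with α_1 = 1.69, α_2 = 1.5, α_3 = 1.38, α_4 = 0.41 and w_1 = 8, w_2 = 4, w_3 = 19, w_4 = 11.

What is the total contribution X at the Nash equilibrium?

31

∂u_i/∂x_i = α_i − 1, so firm i contributes w_i if α_i > 1, else 0.
α_i > 1 for i ∈ {1, 2, 3}; NE contributions (8, 4, 19, 0), X = 31.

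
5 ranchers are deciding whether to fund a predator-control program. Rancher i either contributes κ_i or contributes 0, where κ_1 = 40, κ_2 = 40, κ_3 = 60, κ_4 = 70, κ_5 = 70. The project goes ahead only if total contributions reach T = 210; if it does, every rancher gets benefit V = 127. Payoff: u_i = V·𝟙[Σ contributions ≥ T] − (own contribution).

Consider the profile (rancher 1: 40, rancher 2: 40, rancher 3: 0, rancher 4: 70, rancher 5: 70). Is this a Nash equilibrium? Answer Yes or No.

Yes

Total = 220 ≥ 210: provided.
Rancher 1 (pledges 40, payoff 87): dropping to 0 → total 180, payoff 0. No gain.
Rancher 2 (pledges 40, payoff 87): dropping to 0 → total 180, payoff 0. No gain.
Rancher 3 (pledges 0, payoff 127): pledging 60 → total 280, payoff 67. No gain.
Rancher 4 (pledges 70, payoff 57): dropping to 0 → total 150, payoff 0. No gain.
Rancher 5 (pledges 70, payoff 57): dropping to 0 → total 150, payoff 0. No gain.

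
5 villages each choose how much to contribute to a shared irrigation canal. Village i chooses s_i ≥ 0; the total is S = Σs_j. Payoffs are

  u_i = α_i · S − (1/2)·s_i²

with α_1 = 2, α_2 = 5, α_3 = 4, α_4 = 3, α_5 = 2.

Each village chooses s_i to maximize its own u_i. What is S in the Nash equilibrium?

Village i's FOC: ∂u_i/∂s_i = α_i − s_i = 0, so s_i* = α_i.
NE contributions = (2, 5, 4, 3, 2); S = 16.

16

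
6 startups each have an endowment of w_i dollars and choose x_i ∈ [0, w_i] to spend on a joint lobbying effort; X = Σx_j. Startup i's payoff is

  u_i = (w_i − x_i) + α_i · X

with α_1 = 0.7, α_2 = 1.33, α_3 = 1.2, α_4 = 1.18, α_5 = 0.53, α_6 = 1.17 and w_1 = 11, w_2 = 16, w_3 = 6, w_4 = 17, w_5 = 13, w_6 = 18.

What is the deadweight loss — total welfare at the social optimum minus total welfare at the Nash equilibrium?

∂u_i/∂x_i = α_i − 1, so startup i contributes w_i if α_i > 1, else 0.
α_i > 1 for i ∈ {2, 3, 4, 6}; NE contributions (0, 16, 6, 17, 0, 18), X = 57.
W^NE = Σw_i − X^NE + (Σα_i)·X^NE = 81 + 5.11·57 = 372.27.
Planner: ∂(Σu_j)/∂x_i = Σα_j − 1 = 5.11 > 0, so everyone contributes w_i; X^SO = 81, W^SO = 81 + 5.11·81 = 494.91.
Deadweight loss = 122.64.

122.64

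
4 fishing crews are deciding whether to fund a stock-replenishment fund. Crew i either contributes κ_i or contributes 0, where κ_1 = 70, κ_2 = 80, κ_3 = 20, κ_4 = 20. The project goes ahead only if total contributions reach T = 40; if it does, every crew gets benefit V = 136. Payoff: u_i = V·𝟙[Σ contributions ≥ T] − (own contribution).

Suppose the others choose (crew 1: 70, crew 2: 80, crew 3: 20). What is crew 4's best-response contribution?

0

Others' total = 170 ≥ 40; contributing adds cost 20 for no extra benefit.
Best response: 0.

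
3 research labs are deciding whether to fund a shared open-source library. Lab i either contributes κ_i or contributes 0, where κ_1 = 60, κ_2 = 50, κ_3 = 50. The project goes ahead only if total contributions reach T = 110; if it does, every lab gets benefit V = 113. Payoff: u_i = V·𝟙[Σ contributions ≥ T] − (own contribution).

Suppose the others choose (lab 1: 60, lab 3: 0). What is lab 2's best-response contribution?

50

Others' total = 60. Contributing 50 brings total to 110 ≥ 110: gain V − κ_2 = 63.
Best response: 50.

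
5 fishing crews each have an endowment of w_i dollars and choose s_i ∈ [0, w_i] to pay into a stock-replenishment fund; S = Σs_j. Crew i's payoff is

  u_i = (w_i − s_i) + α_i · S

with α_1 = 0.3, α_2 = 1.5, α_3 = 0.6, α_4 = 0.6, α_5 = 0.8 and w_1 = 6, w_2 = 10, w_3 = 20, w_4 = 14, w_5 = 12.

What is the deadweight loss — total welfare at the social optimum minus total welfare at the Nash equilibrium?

145.6

∂u_i/∂s_i = α_i − 1, so crew i contributes w_i if α_i > 1, else 0.
α_i > 1 for i ∈ {2}; NE contributions (0, 10, 0, 0, 0), S = 10.
W^NE = Σw_i − S^NE + (Σα_i)·S^NE = 62 + 2.8·10 = 90.
Planner: ∂(Σu_j)/∂s_i = Σα_j − 1 = 2.8 > 0, so everyone contributes w_i; S^SO = 62, W^SO = 62 + 2.8·62 = 235.6.
Deadweight loss = 145.6.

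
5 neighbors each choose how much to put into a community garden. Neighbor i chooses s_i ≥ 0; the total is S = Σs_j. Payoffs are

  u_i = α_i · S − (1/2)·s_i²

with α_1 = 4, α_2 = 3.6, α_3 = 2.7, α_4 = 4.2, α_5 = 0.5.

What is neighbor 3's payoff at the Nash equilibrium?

Neighbor i's FOC: ∂u_i/∂s_i = α_i − s_i = 0, so s_i* = α_i.
NE contributions = (4, 3.6, 2.7, 4.2, 0.5); S = 15.
u_3 = α_3·S − ½·(s_3)² = 2.7·15 − ½·2.7² = 36.855.

36.855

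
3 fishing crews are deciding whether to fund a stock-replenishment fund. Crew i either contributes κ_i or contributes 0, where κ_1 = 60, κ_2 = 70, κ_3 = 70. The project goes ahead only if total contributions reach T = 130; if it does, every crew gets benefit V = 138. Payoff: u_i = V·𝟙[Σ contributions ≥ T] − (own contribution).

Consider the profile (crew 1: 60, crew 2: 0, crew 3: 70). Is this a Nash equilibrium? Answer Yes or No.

Yes

Total = 130 ≥ 130: provided.
Crew 1 (pledges 60, payoff 78): dropping to 0 → total 70, payoff 0. No gain.
Crew 2 (pledges 0, payoff 138): pledging 70 → total 200, payoff 68. No gain.
Crew 3 (pledges 70, payoff 68): dropping to 0 → total 60, payoff 0. No gain.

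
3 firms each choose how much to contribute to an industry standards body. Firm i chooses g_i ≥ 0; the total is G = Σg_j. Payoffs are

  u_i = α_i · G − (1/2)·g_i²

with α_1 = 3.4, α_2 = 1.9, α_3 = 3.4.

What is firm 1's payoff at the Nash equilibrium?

Firm i's FOC: ∂u_i/∂g_i = α_i − g_i = 0, so g_i* = α_i.
NE contributions = (3.4, 1.9, 3.4); G = 8.7.
u_1 = α_1·G − ½·(g_1)² = 3.4·8.7 − ½·3.4² = 23.8.

23.8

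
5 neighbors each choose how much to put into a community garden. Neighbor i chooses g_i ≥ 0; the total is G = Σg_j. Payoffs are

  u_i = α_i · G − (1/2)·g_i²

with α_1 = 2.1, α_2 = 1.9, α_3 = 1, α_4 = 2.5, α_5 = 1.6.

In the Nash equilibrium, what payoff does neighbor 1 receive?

Neighbor i's FOC: ∂u_i/∂g_i = α_i − g_i = 0, so g_i* = α_i.
NE contributions = (2.1, 1.9, 1, 2.5, 1.6); G = 9.1.
u_1 = α_1·G − ½·(g_1)² = 2.1·9.1 − ½·2.1² = 16.905.

16.905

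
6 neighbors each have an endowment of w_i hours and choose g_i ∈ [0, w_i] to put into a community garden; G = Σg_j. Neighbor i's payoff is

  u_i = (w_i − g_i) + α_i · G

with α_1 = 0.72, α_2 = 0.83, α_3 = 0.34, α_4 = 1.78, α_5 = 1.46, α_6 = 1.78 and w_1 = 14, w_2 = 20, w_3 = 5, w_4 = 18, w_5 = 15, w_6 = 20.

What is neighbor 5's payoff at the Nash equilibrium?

77.38

∂u_i/∂g_i = α_i − 1, so neighbor i contributes w_i if α_i > 1, else 0.
α_i > 1 for i ∈ {4, 5, 6}; NE contributions (0, 0, 0, 18, 15, 20), G = 53.
u_5 = (15 − 15) + 1.46·53 = 77.38.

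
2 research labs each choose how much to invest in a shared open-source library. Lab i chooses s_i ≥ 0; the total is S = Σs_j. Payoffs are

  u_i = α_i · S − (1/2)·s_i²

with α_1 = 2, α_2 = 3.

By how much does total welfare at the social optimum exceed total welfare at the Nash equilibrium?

6.5

Lab i's FOC: ∂u_i/∂s_i = α_i − s_i = 0, so s_i* = α_i.
NE contributions = (2, 3); S = 5.
W^NE = (Σα)·S − ½Σα_i² = 5² − ½·13 = 18.5.
Planner sets s_i = Σα_j = 5 for every i, so S^SO = 2·5 = 10.
W^SO = (Σα)·S^SO − ½·2·(Σα)² = (2/2)·5² = 25.
Deadweight loss = W^SO − W^NE = 6.5.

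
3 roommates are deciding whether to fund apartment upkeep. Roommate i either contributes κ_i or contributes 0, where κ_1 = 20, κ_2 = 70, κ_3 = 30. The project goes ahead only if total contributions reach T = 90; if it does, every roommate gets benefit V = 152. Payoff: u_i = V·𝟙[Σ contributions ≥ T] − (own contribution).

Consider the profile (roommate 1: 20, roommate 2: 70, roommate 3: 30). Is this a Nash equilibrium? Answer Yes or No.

No

Total = 120 ≥ 90: provided.
Roommate 1 (pledges 20, payoff 132): dropping to 0 → total 100, payoff 152. Profitable deviation.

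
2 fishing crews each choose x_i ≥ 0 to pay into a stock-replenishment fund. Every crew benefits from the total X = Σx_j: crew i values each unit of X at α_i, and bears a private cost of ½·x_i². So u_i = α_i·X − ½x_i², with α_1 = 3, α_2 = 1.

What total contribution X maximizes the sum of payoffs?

Planner FOC: ∂(Σu_j)/∂x_i = (Σα_j) − x_i = 0, so x_i^SO = Σα_j = 4 for every i; X^SO = 8.

8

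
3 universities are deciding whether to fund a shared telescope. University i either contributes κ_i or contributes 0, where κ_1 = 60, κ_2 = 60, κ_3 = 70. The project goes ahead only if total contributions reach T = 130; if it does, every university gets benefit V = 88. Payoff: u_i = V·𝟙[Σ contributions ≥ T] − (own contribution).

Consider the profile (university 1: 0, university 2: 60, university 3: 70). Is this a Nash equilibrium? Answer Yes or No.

Total = 130 ≥ 130: provided.
University 1 (pledges 0, payoff 88): pledging 60 → total 190, payoff 28. No gain.
University 2 (pledges 60, payoff 28): dropping to 0 → total 70, payoff 0. No gain.
University 3 (pledges 70, payoff 18): dropping to 0 → total 60, payoff 0. No gain.

Yes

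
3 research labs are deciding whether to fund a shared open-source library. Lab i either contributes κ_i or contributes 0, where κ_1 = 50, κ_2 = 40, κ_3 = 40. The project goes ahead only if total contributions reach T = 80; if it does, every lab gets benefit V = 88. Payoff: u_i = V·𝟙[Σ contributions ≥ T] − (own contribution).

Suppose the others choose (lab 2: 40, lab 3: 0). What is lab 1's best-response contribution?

Others' total = 40. Contributing 50 brings total to 90 ≥ 80: gain V − κ_1 = 38.
Best response: 50.

50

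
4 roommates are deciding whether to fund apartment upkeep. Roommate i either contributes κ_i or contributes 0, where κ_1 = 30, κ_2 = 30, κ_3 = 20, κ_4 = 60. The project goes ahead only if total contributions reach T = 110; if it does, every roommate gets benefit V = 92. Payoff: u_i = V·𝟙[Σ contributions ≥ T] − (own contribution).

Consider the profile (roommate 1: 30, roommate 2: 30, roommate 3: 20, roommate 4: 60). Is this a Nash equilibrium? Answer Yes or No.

Total = 140 ≥ 110: provided.
Roommate 1 (pledges 30, payoff 62): dropping to 0 → total 110, payoff 92. Profitable deviation.

No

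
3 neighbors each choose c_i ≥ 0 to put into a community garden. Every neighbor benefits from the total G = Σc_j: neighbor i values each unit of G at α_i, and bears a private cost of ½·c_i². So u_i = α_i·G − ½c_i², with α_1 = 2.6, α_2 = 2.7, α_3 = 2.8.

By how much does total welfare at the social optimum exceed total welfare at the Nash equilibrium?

43.75

Neighbor i's FOC: ∂u_i/∂c_i = α_i − c_i = 0, so c_i* = α_i.
NE contributions = (2.6, 2.7, 2.8); G = 8.1.
W^NE = (Σα)·G − ½Σα_i² = 8.1² − ½·21.89 = 54.665.
Planner sets c_i = Σα_j = 8.1 for every i, so G^SO = 3·8.1 = 24.3.
W^SO = (Σα)·G^SO − ½·3·(Σα)² = (3/2)·8.1² = 98.415.
Deadweight loss = W^SO − W^NE = 43.75.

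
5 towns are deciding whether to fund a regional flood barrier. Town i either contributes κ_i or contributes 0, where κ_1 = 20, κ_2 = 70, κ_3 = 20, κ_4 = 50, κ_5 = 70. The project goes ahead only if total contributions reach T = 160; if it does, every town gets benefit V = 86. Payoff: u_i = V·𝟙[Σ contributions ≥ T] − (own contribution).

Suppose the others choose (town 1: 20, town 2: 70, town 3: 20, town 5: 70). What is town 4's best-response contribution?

Others' total = 180 ≥ 160; contributing adds cost 50 for no extra benefit.
Best response: 0.

0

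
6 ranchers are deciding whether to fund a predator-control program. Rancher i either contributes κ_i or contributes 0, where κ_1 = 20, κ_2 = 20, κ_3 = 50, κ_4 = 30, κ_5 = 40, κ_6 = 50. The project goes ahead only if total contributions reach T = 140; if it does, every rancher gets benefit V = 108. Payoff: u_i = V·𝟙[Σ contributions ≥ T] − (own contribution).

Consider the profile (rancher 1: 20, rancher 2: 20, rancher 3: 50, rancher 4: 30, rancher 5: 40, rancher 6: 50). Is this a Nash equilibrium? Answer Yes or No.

Total = 210 ≥ 140: provided.
Rancher 1 (pledges 20, payoff 88): dropping to 0 → total 190, payoff 108. Profitable deviation.

No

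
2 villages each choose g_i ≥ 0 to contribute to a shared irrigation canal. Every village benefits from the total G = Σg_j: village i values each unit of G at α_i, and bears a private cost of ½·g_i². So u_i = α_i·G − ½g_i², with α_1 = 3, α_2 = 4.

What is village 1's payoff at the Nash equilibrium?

16.5

Village i's FOC: ∂u_i/∂g_i = α_i − g_i = 0, so g_i* = α_i.
NE contributions = (3, 4); G = 7.
u_1 = α_1·G − ½·(g_1)² = 3·7 − ½·3² = 16.5.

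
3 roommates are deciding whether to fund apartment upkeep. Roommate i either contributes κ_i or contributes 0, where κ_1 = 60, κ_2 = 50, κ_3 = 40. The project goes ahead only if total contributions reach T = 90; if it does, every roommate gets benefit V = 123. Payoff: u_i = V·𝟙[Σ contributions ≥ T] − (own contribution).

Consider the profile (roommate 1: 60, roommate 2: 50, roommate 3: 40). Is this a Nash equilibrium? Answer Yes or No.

Total = 150 ≥ 90: provided.
Roommate 1 (pledges 60, payoff 63): dropping to 0 → total 90, payoff 123. Profitable deviation.

No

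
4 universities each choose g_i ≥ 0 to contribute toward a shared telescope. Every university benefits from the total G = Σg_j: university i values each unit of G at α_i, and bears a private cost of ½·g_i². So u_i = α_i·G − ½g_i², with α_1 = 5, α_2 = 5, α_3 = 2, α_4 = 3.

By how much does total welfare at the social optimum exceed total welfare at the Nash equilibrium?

256.5

University i's FOC: ∂u_i/∂g_i = α_i − g_i = 0, so g_i* = α_i.
NE contributions = (5, 5, 2, 3); G = 15.
W^NE = (Σα)·G − ½Σα_i² = 15² − ½·63 = 193.5.
Planner sets g_i = Σα_j = 15 for every i, so G^SO = 4·15 = 60.
W^SO = (Σα)·G^SO − ½·4·(Σα)² = (4/2)·15² = 450.
Deadweight loss = W^SO − W^NE = 256.5.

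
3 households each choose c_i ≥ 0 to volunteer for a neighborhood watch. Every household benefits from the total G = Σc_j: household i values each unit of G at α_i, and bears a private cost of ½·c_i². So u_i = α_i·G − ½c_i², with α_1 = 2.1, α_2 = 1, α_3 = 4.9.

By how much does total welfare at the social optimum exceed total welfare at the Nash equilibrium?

Household i's FOC: ∂u_i/∂c_i = α_i − c_i = 0, so c_i* = α_i.
NE contributions = (2.1, 1, 4.9); G = 8.
W^NE = (Σα)·G − ½Σα_i² = 8² − ½·29.42 = 49.29.
Planner sets c_i = Σα_j = 8 for every i, so G^SO = 3·8 = 24.
W^SO = (Σα)·G^SO − ½·3·(Σα)² = (3/2)·8² = 96.
Deadweight loss = W^SO − W^NE = 46.71.

46.71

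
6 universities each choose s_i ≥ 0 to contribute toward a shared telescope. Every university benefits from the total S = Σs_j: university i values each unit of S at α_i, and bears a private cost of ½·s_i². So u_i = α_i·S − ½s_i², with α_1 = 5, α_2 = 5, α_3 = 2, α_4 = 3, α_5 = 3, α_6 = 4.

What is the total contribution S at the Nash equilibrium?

University i's FOC: ∂u_i/∂s_i = α_i − s_i = 0, so s_i* = α_i.
NE contributions = (5, 5, 2, 3, 3, 4); S = 22.

22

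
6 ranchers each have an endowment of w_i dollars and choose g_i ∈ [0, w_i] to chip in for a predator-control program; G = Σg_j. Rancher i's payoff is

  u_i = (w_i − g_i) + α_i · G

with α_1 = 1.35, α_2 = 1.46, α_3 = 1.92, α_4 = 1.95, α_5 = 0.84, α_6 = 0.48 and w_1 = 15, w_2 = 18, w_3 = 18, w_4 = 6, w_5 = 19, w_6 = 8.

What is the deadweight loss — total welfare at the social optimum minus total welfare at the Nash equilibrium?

∂u_i/∂g_i = α_i − 1, so rancher i contributes w_i if α_i > 1, else 0.
α_i > 1 for i ∈ {1, 2, 3, 4}; NE contributions (15, 18, 18, 6, 0, 0), G = 57.
W^NE = Σw_i − G^NE + (Σα_i)·G^NE = 84 + 7·57 = 483.
Planner: ∂(Σu_j)/∂g_i = Σα_j − 1 = 7 > 0, so everyone contributes w_i; G^SO = 84, W^SO = 84 + 7·84 = 672.
Deadweight loss = 189.

189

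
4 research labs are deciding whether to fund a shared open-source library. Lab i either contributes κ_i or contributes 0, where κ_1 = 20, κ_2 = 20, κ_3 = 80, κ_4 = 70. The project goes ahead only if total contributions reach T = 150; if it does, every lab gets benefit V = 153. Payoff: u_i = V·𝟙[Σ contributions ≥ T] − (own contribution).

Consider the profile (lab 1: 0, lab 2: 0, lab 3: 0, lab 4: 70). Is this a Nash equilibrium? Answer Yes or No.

Total = 70 < 150: not provided.
Lab 1 (pledges 0, payoff 0): pledging 20 → total 90, payoff -20. No gain.
Lab 2 (pledges 0, payoff 0): pledging 20 → total 90, payoff -20. No gain.
Lab 3 (pledges 0, payoff 0): pledging 80 → total 150, payoff 73. Profitable deviation.

No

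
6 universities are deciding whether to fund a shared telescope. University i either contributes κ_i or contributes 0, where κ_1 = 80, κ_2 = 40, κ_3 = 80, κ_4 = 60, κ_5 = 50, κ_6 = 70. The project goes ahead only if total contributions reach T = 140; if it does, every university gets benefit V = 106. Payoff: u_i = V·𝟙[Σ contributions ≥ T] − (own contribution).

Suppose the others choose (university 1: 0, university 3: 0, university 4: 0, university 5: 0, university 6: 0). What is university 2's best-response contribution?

0

Others' total = 0. Even contributing 40 gives 40 < 140: no benefit either way.
Best response: 0.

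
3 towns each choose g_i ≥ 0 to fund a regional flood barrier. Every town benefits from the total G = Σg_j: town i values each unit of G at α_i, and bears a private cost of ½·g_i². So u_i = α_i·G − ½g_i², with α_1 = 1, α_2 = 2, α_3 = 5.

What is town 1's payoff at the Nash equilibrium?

7.5

Town i's FOC: ∂u_i/∂g_i = α_i − g_i = 0, so g_i* = α_i.
NE contributions = (1, 2, 5); G = 8.
u_1 = α_1·G − ½·(g_1)² = 1·8 − ½·1² = 7.5.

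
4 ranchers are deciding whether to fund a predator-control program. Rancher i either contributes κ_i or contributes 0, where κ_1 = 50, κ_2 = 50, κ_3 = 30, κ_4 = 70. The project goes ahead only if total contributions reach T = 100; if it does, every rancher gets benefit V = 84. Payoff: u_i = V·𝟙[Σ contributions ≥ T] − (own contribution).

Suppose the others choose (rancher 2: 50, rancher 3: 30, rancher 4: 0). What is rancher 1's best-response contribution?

50

Others' total = 80. Contributing 50 brings total to 130 ≥ 100: gain V − κ_1 = 34.
Best response: 50.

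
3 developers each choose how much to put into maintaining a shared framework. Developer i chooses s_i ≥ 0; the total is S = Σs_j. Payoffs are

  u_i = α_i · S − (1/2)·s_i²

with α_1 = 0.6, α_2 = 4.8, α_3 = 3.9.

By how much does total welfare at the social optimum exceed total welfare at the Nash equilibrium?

Developer i's FOC: ∂u_i/∂s_i = α_i − s_i = 0, so s_i* = α_i.
NE contributions = (0.6, 4.8, 3.9); S = 9.3.
W^NE = (Σα)·S − ½Σα_i² = 9.3² − ½·38.61 = 67.185.
Planner sets s_i = Σα_j = 9.3 for every i, so S^SO = 3·9.3 = 27.9.
W^SO = (Σα)·S^SO − ½·3·(Σα)² = (3/2)·9.3² = 129.735.
Deadweight loss = W^SO − W^NE = 62.55.

62.55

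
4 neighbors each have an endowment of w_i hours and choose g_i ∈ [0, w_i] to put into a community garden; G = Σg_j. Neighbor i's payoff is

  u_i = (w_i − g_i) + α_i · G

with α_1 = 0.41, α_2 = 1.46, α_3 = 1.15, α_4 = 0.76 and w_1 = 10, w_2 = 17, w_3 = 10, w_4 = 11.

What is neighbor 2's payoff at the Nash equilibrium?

39.42

∂u_i/∂g_i = α_i − 1, so neighbor i contributes w_i if α_i > 1, else 0.
α_i > 1 for i ∈ {2, 3}; NE contributions (0, 17, 10, 0), G = 27.
u_2 = (17 − 17) + 1.46·27 = 39.42.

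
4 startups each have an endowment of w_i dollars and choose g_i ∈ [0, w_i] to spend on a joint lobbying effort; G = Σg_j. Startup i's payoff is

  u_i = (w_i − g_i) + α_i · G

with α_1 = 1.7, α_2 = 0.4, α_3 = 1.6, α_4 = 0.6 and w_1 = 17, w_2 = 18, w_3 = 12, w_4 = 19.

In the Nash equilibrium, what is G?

∂u_i/∂g_i = α_i − 1, so startup i contributes w_i if α_i > 1, else 0.
α_i > 1 for i ∈ {1, 3}; NE contributions (17, 0, 12, 0), G = 29.

29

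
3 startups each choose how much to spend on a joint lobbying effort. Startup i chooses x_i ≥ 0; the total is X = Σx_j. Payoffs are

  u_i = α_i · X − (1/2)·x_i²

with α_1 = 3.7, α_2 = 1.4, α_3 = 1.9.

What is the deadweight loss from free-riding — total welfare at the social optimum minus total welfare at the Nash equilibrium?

34.13

Startup i's FOC: ∂u_i/∂x_i = α_i − x_i = 0, so x_i* = α_i.
NE contributions = (3.7, 1.4, 1.9); X = 7.
W^NE = (Σα)·X − ½Σα_i² = 7² − ½·19.26 = 39.37.
Planner sets x_i = Σα_j = 7 for every i, so X^SO = 3·7 = 21.
W^SO = (Σα)·X^SO − ½·3·(Σα)² = (3/2)·7² = 73.5.
Deadweight loss = W^SO − W^NE = 34.13.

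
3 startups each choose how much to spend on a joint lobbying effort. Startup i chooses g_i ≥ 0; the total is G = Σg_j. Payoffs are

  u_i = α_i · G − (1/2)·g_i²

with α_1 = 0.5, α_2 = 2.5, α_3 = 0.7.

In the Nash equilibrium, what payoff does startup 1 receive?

Startup i's FOC: ∂u_i/∂g_i = α_i − g_i = 0, so g_i* = α_i.
NE contributions = (0.5, 2.5, 0.7); G = 3.7.
u_1 = α_1·G − ½·(g_1)² = 0.5·3.7 − ½·0.5² = 1.725.

1.725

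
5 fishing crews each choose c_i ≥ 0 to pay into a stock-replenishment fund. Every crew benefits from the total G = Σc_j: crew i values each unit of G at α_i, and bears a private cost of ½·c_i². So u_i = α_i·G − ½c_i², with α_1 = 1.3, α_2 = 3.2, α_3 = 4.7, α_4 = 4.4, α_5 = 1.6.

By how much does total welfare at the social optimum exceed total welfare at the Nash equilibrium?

374.53

Crew i's FOC: ∂u_i/∂c_i = α_i − c_i = 0, so c_i* = α_i.
NE contributions = (1.3, 3.2, 4.7, 4.4, 1.6); G = 15.2.
W^NE = (Σα)·G − ½Σα_i² = 15.2² − ½·55.94 = 203.07.
Planner sets c_i = Σα_j = 15.2 for every i, so G^SO = 5·15.2 = 76.
W^SO = (Σα)·G^SO − ½·5·(Σα)² = (5/2)·15.2² = 577.6.
Deadweight loss = W^SO − W^NE = 374.53.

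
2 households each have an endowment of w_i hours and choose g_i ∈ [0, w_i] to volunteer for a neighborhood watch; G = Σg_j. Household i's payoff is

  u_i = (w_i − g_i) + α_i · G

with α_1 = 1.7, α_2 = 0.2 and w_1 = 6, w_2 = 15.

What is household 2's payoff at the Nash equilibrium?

∂u_i/∂g_i = α_i − 1, so household i contributes w_i if α_i > 1, else 0.
α_i > 1 for i ∈ {1}; NE contributions (6, 0), G = 6.
u_2 = (15 − 0) + 0.2·6 = 16.2.

16.2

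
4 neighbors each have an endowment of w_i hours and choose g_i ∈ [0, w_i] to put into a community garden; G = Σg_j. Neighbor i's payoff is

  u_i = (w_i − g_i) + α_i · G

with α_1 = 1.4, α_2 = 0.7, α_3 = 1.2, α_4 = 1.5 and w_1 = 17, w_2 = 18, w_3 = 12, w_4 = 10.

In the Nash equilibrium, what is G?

39

∂u_i/∂g_i = α_i − 1, so neighbor i contributes w_i if α_i > 1, else 0.
α_i > 1 for i ∈ {1, 3, 4}; NE contributions (17, 0, 12, 10), G = 39.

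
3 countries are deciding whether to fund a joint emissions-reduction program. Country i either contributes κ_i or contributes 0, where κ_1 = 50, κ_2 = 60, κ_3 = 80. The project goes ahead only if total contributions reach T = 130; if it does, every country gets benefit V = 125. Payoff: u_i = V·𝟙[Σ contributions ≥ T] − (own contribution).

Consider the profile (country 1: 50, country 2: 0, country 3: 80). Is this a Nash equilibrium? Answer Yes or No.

Total = 130 ≥ 130: provided.
Country 1 (pledges 50, payoff 75): dropping to 0 → total 80, payoff 0. No gain.
Country 2 (pledges 0, payoff 125): pledging 60 → total 190, payoff 65. No gain.
Country 3 (pledges 80, payoff 45): dropping to 0 → total 50, payoff 0. No gain.

Yes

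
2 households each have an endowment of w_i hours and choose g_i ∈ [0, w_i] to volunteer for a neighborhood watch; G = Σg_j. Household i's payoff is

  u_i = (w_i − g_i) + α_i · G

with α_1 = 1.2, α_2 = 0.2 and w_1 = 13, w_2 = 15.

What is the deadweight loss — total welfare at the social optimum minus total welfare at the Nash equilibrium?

6

∂u_i/∂g_i = α_i − 1, so household i contributes w_i if α_i > 1, else 0.
α_i > 1 for i ∈ {1}; NE contributions (13, 0), G = 13.
W^NE = Σw_i − G^NE + (Σα_i)·G^NE = 28 + 0.4·13 = 33.2.
Planner: ∂(Σu_j)/∂g_i = Σα_j − 1 = 0.4 > 0, so everyone contributes w_i; G^SO = 28, W^SO = 28 + 0.4·28 = 39.2.
Deadweight loss = 6.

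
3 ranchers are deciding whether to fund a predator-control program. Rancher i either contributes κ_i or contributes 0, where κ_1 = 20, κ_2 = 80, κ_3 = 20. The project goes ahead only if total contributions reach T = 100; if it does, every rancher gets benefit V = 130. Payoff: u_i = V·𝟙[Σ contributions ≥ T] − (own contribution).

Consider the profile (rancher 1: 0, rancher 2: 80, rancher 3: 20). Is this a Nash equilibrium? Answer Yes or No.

Yes

Total = 100 ≥ 100: provided.
Rancher 1 (pledges 0, payoff 130): pledging 20 → total 120, payoff 110. No gain.
Rancher 2 (pledges 80, payoff 50): dropping to 0 → total 20, payoff 0. No gain.
Rancher 3 (pledges 20, payoff 110): dropping to 0 → total 80, payoff 0. No gain.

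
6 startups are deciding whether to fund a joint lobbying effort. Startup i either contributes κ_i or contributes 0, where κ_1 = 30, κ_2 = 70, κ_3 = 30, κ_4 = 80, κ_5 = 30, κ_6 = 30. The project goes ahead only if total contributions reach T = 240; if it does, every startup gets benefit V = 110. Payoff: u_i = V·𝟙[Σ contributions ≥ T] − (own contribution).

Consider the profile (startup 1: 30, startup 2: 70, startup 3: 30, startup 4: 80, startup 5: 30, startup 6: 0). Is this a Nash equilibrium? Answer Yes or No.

Total = 240 ≥ 240: provided.
Startup 1 (pledges 30, payoff 80): dropping to 0 → total 210, payoff 0. No gain.
Startup 2 (pledges 70, payoff 40): dropping to 0 → total 170, payoff 0. No gain.
Startup 3 (pledges 30, payoff 80): dropping to 0 → total 210, payoff 0. No gain.
Startup 4 (pledges 80, payoff 30): dropping to 0 → total 160, payoff 0. No gain.
Startup 5 (pledges 30, payoff 80): dropping to 0 → total 210, payoff 0. No gain.
Startup 6 (pledges 0, payoff 110): pledging 30 → total 270, payoff 80. No gain.

Yes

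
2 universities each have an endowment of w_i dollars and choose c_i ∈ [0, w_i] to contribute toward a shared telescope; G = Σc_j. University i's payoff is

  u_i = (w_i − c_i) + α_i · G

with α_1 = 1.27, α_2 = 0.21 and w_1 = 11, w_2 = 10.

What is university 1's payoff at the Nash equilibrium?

13.97

∂u_i/∂c_i = α_i − 1, so university i contributes w_i if α_i > 1, else 0.
α_i > 1 for i ∈ {1}; NE contributions (11, 0), G = 11.
u_1 = (11 − 11) + 1.27·11 = 13.97.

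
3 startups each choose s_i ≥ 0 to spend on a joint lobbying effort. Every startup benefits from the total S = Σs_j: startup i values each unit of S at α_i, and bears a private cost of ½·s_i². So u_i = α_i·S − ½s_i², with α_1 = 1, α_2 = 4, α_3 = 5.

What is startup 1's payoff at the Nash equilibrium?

Startup i's FOC: ∂u_i/∂s_i = α_i − s_i = 0, so s_i* = α_i.
NE contributions = (1, 4, 5); S = 10.
u_1 = α_1·S − ½·(s_1)² = 1·10 − ½·1² = 9.5.

9.5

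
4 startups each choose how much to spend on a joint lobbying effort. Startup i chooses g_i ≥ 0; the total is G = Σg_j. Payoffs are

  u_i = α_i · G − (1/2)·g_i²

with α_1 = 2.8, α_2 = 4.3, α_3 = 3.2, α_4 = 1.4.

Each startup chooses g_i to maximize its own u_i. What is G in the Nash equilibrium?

11.7

Startup i's FOC: ∂u_i/∂g_i = α_i − g_i = 0, so g_i* = α_i.
NE contributions = (2.8, 4.3, 3.2, 1.4); G = 11.7.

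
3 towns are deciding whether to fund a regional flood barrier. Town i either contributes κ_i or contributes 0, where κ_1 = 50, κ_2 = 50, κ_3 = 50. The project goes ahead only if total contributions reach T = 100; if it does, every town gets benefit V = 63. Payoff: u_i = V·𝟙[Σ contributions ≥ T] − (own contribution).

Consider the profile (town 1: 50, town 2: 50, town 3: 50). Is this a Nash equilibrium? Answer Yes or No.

Total = 150 ≥ 100: provided.
Town 1 (pledges 50, payoff 13): dropping to 0 → total 100, payoff 63. Profitable deviation.

No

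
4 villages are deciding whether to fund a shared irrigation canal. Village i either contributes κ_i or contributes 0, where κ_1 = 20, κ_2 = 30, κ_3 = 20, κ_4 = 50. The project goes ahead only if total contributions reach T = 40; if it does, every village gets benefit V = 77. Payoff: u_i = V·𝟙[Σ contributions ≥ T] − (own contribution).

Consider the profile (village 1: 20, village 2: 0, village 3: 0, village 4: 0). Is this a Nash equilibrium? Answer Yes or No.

No

Total = 20 < 40: not provided.
Village 1 (pledges 20, payoff -20): dropping to 0 → total 0, payoff 0. Profitable deviation.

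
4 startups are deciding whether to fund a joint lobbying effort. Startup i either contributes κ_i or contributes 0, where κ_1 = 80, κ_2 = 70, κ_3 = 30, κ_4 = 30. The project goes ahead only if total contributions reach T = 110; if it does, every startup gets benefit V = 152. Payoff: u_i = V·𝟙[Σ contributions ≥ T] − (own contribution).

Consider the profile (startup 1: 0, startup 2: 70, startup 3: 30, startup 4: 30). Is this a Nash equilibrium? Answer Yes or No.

Yes

Total = 130 ≥ 110: provided.
Startup 1 (pledges 0, payoff 152): pledging 80 → total 210, payoff 72. No gain.
Startup 2 (pledges 70, payoff 82): dropping to 0 → total 60, payoff 0. No gain.
Startup 3 (pledges 30, payoff 122): dropping to 0 → total 100, payoff 0. No gain.
Startup 4 (pledges 30, payoff 122): dropping to 0 → total 100, payoff 0. No gain.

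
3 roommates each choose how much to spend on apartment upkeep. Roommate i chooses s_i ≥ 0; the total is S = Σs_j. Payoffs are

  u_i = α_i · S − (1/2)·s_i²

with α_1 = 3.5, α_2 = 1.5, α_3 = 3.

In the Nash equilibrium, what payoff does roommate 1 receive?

21.875

Roommate i's FOC: ∂u_i/∂s_i = α_i − s_i = 0, so s_i* = α_i.
NE contributions = (3.5, 1.5, 3); S = 8.
u_1 = α_1·S − ½·(s_1)² = 3.5·8 − ½·3.5² = 21.875.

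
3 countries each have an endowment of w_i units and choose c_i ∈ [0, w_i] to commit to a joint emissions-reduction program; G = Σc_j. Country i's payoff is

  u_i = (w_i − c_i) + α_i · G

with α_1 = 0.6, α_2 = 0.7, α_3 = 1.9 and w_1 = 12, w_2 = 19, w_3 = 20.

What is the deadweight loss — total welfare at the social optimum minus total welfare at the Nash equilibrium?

68.2

∂u_i/∂c_i = α_i − 1, so country i contributes w_i if α_i > 1, else 0.
α_i > 1 for i ∈ {3}; NE contributions (0, 0, 20), G = 20.
W^NE = Σw_i − G^NE + (Σα_i)·G^NE = 51 + 2.2·20 = 95.
Planner: ∂(Σu_j)/∂c_i = Σα_j − 1 = 2.2 > 0, so everyone contributes w_i; G^SO = 51, W^SO = 51 + 2.2·51 = 163.2.
Deadweight loss = 68.2.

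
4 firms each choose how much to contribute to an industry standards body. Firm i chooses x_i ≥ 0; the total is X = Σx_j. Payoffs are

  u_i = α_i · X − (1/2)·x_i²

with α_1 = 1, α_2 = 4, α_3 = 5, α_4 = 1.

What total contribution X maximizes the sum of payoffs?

Planner FOC: ∂(Σu_j)/∂x_i = (Σα_j) − x_i = 0, so x_i^SO = Σα_j = 11 for every i; X^SO = 44.

44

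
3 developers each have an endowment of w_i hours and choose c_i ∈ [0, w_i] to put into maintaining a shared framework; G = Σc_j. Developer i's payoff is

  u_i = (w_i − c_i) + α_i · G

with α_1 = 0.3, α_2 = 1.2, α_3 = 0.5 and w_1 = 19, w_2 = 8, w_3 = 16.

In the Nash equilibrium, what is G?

∂u_i/∂c_i = α_i − 1, so developer i contributes w_i if α_i > 1, else 0.
α_i > 1 for i ∈ {2}; NE contributions (0, 8, 0), G = 8.

8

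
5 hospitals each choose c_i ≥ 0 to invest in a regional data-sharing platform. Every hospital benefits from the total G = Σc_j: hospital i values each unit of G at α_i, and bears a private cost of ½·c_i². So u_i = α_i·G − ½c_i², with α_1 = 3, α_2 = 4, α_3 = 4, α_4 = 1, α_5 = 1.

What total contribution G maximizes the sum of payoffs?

Planner FOC: ∂(Σu_j)/∂c_i = (Σα_j) − c_i = 0, so c_i^SO = Σα_j = 13 for every i; G^SO = 65.

65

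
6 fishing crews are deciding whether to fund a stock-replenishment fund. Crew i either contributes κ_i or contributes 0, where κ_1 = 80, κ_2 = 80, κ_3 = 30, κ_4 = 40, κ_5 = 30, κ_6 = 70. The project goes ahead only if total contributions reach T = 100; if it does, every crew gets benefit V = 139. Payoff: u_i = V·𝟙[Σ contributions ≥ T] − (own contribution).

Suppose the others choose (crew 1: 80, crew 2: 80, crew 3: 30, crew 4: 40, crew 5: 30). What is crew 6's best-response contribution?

Others' total = 260 ≥ 100; contributing adds cost 70 for no extra benefit.
Best response: 0.

0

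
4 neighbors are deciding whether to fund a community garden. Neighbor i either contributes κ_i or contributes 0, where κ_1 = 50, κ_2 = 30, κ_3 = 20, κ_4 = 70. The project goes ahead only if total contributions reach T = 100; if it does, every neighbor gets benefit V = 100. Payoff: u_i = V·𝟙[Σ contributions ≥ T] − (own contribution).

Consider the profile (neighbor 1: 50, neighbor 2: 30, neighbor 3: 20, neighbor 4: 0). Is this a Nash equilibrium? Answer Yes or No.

Yes

Total = 100 ≥ 100: provided.
Neighbor 1 (pledges 50, payoff 50): dropping to 0 → total 50, payoff 0. No gain.
Neighbor 2 (pledges 30, payoff 70): dropping to 0 → total 70, payoff 0. No gain.
Neighbor 3 (pledges 20, payoff 80): dropping to 0 → total 80, payoff 0. No gain.
Neighbor 4 (pledges 0, payoff 100): pledging 70 → total 170, payoff 30. No gain.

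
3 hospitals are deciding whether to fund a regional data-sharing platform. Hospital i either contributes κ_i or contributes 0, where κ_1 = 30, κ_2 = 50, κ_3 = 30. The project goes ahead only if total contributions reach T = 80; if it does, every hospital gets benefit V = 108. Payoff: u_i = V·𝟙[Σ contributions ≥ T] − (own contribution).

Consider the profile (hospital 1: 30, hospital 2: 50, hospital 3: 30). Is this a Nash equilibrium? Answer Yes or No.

Total = 110 ≥ 80: provided.
Hospital 1 (pledges 30, payoff 78): dropping to 0 → total 80, payoff 108. Profitable deviation.

No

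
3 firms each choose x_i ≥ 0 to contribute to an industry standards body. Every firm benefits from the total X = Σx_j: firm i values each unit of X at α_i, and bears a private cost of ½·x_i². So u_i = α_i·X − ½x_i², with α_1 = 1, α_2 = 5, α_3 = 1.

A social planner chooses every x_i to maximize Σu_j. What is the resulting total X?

21

Planner FOC: ∂(Σu_j)/∂x_i = (Σα_j) − x_i = 0, so x_i^SO = Σα_j = 7 for every i; X^SO = 21.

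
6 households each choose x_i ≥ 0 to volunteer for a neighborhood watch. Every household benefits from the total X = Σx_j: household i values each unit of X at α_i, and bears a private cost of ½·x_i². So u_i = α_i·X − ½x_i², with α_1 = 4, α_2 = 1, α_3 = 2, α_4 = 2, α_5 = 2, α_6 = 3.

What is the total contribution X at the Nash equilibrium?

14

Household i's FOC: ∂u_i/∂x_i = α_i − x_i = 0, so x_i* = α_i.
NE contributions = (4, 1, 2, 2, 2, 3); X = 14.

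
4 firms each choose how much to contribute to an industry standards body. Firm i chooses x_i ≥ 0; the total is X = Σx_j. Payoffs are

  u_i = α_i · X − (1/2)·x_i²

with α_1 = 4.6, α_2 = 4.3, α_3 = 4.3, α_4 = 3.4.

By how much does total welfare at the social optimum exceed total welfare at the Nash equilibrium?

310.41

Firm i's FOC: ∂u_i/∂x_i = α_i − x_i = 0, so x_i* = α_i.
NE contributions = (4.6, 4.3, 4.3, 3.4); X = 16.6.
W^NE = (Σα)·X − ½Σα_i² = 16.6² − ½·69.7 = 240.71.
Planner sets x_i = Σα_j = 16.6 for every i, so X^SO = 4·16.6 = 66.4.
W^SO = (Σα)·X^SO − ½·4·(Σα)² = (4/2)·16.6² = 551.12.
Deadweight loss = W^SO − W^NE = 310.41.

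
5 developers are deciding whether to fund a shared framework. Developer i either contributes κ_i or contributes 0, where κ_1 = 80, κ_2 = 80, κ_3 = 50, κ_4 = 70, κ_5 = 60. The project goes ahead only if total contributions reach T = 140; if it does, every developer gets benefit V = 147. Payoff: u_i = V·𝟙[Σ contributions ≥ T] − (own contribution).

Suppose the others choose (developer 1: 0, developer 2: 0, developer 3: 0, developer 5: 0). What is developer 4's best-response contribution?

0

Others' total = 0. Even contributing 70 gives 70 < 140: no benefit either way.
Best response: 0.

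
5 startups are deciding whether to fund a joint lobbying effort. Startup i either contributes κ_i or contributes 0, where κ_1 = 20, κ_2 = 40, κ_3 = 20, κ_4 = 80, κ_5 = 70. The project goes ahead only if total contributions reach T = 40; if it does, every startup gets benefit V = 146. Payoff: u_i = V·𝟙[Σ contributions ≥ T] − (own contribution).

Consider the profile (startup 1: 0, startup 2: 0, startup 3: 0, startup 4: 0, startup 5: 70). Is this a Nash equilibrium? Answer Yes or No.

Yes

Total = 70 ≥ 40: provided.
Startup 1 (pledges 0, payoff 146): pledging 20 → total 90, payoff 126. No gain.
Startup 2 (pledges 0, payoff 146): pledging 40 → total 110, payoff 106. No gain.
Startup 3 (pledges 0, payoff 146): pledging 20 → total 90, payoff 126. No gain.
Startup 4 (pledges 0, payoff 146): pledging 80 → total 150, payoff 66. No gain.
Startup 5 (pledges 70, payoff 76): dropping to 0 → total 0, payoff 0. No gain.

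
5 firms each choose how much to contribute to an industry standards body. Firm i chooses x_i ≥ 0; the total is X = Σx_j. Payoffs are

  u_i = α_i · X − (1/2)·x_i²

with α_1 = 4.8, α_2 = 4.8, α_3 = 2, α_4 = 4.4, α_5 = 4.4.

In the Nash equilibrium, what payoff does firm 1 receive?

86.4

Firm i's FOC: ∂u_i/∂x_i = α_i − x_i = 0, so x_i* = α_i.
NE contributions = (4.8, 4.8, 2, 4.4, 4.4); X = 20.4.
u_1 = α_1·X − ½·(x_1)² = 4.8·20.4 − ½·4.8² = 86.4.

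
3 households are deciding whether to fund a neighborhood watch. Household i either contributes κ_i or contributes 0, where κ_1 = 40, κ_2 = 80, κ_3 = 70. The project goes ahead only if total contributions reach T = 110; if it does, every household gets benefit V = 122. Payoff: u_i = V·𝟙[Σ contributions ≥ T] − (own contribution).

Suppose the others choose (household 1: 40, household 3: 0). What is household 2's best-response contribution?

80

Others' total = 40. Contributing 80 brings total to 120 ≥ 110: gain V − κ_2 = 42.
Best response: 80.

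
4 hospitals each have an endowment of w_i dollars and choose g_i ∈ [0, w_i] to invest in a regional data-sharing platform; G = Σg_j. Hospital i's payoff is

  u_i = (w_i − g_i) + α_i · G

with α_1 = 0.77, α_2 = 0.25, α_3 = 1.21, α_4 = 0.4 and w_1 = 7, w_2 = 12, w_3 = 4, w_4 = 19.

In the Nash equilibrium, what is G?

∂u_i/∂g_i = α_i − 1, so hospital i contributes w_i if α_i > 1, else 0.
α_i > 1 for i ∈ {3}; NE contributions (0, 0, 4, 0), G = 4.

4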